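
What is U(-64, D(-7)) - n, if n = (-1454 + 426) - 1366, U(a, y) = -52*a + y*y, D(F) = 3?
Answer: 5731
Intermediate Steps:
U(a, y) = y² - 52*a (U(a, y) = -52*a + y² = y² - 52*a)
n = -2394 (n = -1028 - 1366 = -2394)
U(-64, D(-7)) - n = (3² - 52*(-64)) - 1*(-2394) = (9 + 3328) + 2394 = 3337 + 2394 = 5731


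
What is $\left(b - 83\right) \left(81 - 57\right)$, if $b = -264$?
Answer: $-8328$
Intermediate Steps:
$\left(b - 83\right) \left(81 - 57\right) = \left(-264 - 83\right) \left(81 - 57\right) = \left(-347\right) 24 = -8328$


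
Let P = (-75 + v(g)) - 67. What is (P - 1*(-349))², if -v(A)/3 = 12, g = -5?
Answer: 29241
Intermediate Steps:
v(A) = -36 (v(A) = -3*12 = -36)
P = -178 (P = (-75 - 36) - 67 = -111 - 67 = -178)
(P - 1*(-349))² = (-178 - 1*(-349))² = (-178 + 349)² = 171² = 29241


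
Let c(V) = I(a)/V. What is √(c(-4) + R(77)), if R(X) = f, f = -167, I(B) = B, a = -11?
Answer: 3*I*√73/2 ≈ 12.816*I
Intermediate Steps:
R(X) = -167
c(V) = -11/V
√(c(-4) + R(77)) = √(-11/(-4) - 167) = √(-11*(-¼) - 167) = √(11/4 - 167) = √(-657/4) = 3*I*√73/2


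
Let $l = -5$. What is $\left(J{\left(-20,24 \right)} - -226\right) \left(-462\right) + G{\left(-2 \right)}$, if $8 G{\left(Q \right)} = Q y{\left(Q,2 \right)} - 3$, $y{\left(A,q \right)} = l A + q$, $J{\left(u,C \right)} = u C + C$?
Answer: $\frac{850053}{8} \approx 1.0626 \cdot 10^{5}$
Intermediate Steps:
$J{\left(u,C \right)} = C + C u$ ($J{\left(u,C \right)} = C u + C = C + C u$)
$y{\left(A,q \right)} = q - 5 A$ ($y{\left(A,q \right)} = - 5 A + q = q - 5 A$)
$G{\left(Q \right)} = - \frac{3}{8} + \frac{Q \left(2 - 5 Q\right)}{8}$ ($G{\left(Q \right)} = \frac{Q \left(2 - 5 Q\right) - 3}{8} = \frac{-3 + Q \left(2 - 5 Q\right)}{8} = - \frac{3}{8} + \frac{Q \left(2 - 5 Q\right)}{8}$)
$\left(J{\left(-20,24 \right)} - -226\right) \left(-462\right) + G{\left(-2 \right)} = \left(24 \left(1 - 20\right) - -226\right) \left(-462\right) + \left(- \frac{3}{8} + \frac{1}{8} \left(-2\right) \left(2 - -10\right)\right) = \left(24 \left(-19\right) + 226\right) \left(-462\right) + \left(- \frac{3}{8} + \frac{1}{8} \left(-2\right) \left(2 + 10\right)\right) = \left(-456 + 226\right) \left(-462\right) + \left(- \frac{3}{8} + \frac{1}{8} \left(-2\right) 12\right) = \left(-230\right) \left(-462\right) - \frac{27}{8} = 106260 - \frac{27}{8} = \frac{850053}{8}$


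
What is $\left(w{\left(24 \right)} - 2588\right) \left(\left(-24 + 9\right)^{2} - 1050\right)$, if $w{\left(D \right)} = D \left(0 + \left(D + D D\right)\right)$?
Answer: $-9744900$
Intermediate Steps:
$w{\left(D \right)} = D \left(D + D^{2}\right)$ ($w{\left(D \right)} = D \left(0 + \left(D + D^{2}\right)\right) = D \left(D + D^{2}\right)$)
$\left(w{\left(24 \right)} - 2588\right) \left(\left(-24 + 9\right)^{2} - 1050\right) = \left(24^{2} \left(1 + 24\right) - 2588\right) \left(\left(-24 + 9\right)^{2} - 1050\right) = \left(576 \cdot 25 - 2588\right) \left(\left(-15\right)^{2} - 1050\right) = \left(14400 - 2588\right) \left(225 - 1050\right) = 11812 \left(-825\right) = -9744900$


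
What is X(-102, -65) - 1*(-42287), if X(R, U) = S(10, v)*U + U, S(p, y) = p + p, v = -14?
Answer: 40922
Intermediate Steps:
S(p, y) = 2*p
X(R, U) = 21*U (X(R, U) = (2*10)*U + U = 20*U + U = 21*U)
X(-102, -65) - 1*(-42287) = 21*(-65) - 1*(-42287) = -1365 + 42287 = 40922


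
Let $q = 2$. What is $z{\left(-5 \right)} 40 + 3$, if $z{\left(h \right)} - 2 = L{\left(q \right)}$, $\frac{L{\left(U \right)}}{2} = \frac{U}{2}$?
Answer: $163$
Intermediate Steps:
$L{\left(U \right)} = U$ ($L{\left(U \right)} = 2 \frac{U}{2} = U$)
$z{\left(h \right)} = 4$ ($z{\left(h \right)} = 2 + 2 = 4$)
$z{\left(-5 \right)} 40 + 3 = 4 \cdot 40 + 3 = 160 + 3 = 163$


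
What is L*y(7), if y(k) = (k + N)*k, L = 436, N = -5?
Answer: 6104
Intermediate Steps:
y(k) = k*(-5 + k) (y(k) = (k - 5)*k = (-5 + k)*k = k*(-5 + k))
L*y(7) = 436*(7*(-5 + 7)) = 436*(7*2) = 436*14 = 6104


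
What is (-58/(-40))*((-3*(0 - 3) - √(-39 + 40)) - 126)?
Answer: -1711/10 ≈ -171.10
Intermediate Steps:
(-58/(-40))*((-3*(0 - 3) - √(-39 + 40)) - 126) = (-58*(-1/40))*((-3*(-3) - √1) - 126) = 29*((9 - 1*1) - 126)/20 = 29*((9 - 1) - 126)/20 = 29*(8 - 126)/20 = (29/20)*(-118) = -1711/10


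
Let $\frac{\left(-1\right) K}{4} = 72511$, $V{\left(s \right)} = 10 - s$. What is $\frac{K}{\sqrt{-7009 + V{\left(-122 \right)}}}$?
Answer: $\frac{290044 i \sqrt{13}}{299} \approx 3497.6 i$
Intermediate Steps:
$K = -290044$ ($K = \left(-4\right) 72511 = -290044$)
$\frac{K}{\sqrt{-7009 + V{\left(-122 \right)}}} = - \frac{290044}{\sqrt{-7009 + \left(10 - -122\right)}} = - \frac{290044}{\sqrt{-7009 + \left(10 + 122\right)}} = - \frac{290044}{\sqrt{-7009 + 132}} = - \frac{290044}{\sqrt{-6877}} = - \frac{290044}{23 i \sqrt{13}} = - 290044 \left(- \frac{i \sqrt{13}}{299}\right) = \frac{290044 i \sqrt{13}}{299}$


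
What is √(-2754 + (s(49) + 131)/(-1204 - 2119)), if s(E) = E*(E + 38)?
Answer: 4*I*√1901573458/3323 ≈ 52.491*I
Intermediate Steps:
s(E) = E*(38 + E)
√(-2754 + (s(49) + 131)/(-1204 - 2119)) = √(-2754 + (49*(38 + 49) + 131)/(-1204 - 2119)) = √(-2754 + (49*87 + 131)/(-3323)) = √(-2754 + (4263 + 131)*(-1/3323)) = √(-2754 + 4394*(-1/3323)) = √(-2754 - 4394/3323) = √(-9155936/3323) = 4*I*√1901573458/3323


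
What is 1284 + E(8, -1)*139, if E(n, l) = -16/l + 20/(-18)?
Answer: 30182/9 ≈ 3353.6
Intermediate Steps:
E(n, l) = -10/9 - 16/l (E(n, l) = -16/l + 20*(-1/18) = -16/l - 10/9 = -10/9 - 16/l)
1284 + E(8, -1)*139 = 1284 + (-10/9 - 16/(-1))*139 = 1284 + (-10/9 - 16*(-1))*139 = 1284 + (-10/9 + 16)*139 = 1284 + (134/9)*139 = 1284 + 18626/9 = 30182/9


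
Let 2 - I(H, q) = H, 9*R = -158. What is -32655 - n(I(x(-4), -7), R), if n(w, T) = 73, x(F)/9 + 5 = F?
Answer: -32728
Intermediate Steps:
R = -158/9 (R = (1/9)*(-158) = -158/9 ≈ -17.556)
x(F) = -45 + 9*F
I(H, q) = 2 - H
-32655 - n(I(x(-4), -7), R) = -32655 - 1*73 = -32655 - 73 = -32728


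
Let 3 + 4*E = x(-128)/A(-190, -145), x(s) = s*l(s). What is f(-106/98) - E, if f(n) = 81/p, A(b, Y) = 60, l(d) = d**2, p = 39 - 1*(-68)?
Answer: 56108491/6420 ≈ 8739.6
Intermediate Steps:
p = 107 (p = 39 + 68 = 107)
x(s) = s**3 (x(s) = s*s**2 = s**3)
f(n) = 81/107
E = -524333/60 (E = -3/4 + ((-128)**3/60)/4 = -3/4 + (-2097152*1/60)/4 = -3/4 + (1/4)*(-524288/15) = -3/4 - 131072/15 = -524333/60 ≈ -8738.9)
f(-106/98) - E = 81/107 - 1*(-524333/60) = 81/107 + 524333/60 = 56108491/6420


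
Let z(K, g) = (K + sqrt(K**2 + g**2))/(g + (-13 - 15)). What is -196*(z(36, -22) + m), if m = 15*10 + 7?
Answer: -765772/25 + 196*sqrt(445)/25 ≈ -30466.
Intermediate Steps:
z(K, g) = (K + sqrt(K**2 + g**2))/(-28 + g) (z(K, g) = (K + sqrt(K**2 + g**2))/(g - 28) = (K + sqrt(K**2 + g**2))/(-28 + g))
m = 157 (m = 150 + 7 = 157)
-196*(z(36, -22) + m) = -196*((36 + sqrt(36**2 + (-22)**2))/(-28 - 22) + 157) = -196*((36 + sqrt(1296 + 484))/(-50) + 157) = -196*(-(36 + sqrt(1780))/50 + 157) = -196*(-(36 + 2*sqrt(445))/50 + 157) = -196*((-18/25 - sqrt(445)/25) + 157) = -196*(3907/25 - sqrt(445)/25) = -765772/25 + 196*sqrt(445)/25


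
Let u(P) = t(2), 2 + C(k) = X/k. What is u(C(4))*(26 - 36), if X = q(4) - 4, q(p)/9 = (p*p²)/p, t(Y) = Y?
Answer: -20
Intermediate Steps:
q(p) = 9*p² (q(p) = 9*((p*p²)/p) = 9*(p³/p) = 9*p²)
X = 140 (X = 9*4² - 4 = 9*16 - 4 = 144 - 4 = 140)
C(k) = -2 + 140/k
u(P) = 2
u(C(4))*(26 - 36) = 2*(26 - 36) = 2*(-10) = -20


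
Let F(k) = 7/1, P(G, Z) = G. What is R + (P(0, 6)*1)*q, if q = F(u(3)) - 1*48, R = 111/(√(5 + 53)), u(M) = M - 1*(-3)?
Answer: 111*√58/58 ≈ 14.575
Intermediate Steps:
u(M) = 3 + M (u(M) = M + 3 = 3 + M)
F(k) = 7 (F(k) = 7*1 = 7)
R = 111*√58/58 (R = 111/(√58) = 111*(√58/58) = 111*√58/58 ≈ 14.575)
q = -41 (q = 7 - 1*48 = 7 - 48 = -41)
R + (P(0, 6)*1)*q = 111*√58/58 + (0*1)*(-41) = 111*√58/58 + 0*(-41) = 111*√58/58 + 0 = 111*√58/58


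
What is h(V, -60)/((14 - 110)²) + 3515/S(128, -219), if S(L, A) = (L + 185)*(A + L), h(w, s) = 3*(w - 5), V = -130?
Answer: -4881095/29166592 ≈ -0.16735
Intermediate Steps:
h(w, s) = -15 + 3*w (h(w, s) = 3*(-5 + w) = -15 + 3*w)
S(L, A) = (185 + L)*(A + L)
h(V, -60)/((14 - 110)²) + 3515/S(128, -219) = (-15 + 3*(-130))/((14 - 110)²) + 3515/(128² + 185*(-219) + 185*128 - 219*128) = (-15 - 390)/((-96)²) + 3515/(16384 - 40515 + 23680 - 28032) = -405/9216 + 3515/(-28483) = -405*1/9216 + 3515*(-1/28483) = -45/1024 - 3515/28483 = -4881095/29166592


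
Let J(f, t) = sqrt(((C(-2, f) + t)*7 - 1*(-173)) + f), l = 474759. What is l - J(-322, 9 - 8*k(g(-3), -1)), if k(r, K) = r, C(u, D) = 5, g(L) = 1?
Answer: 474759 - I*sqrt(107) ≈ 4.7476e+5 - 10.344*I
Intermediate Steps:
J(f, t) = sqrt(208 + f + 7*t) (J(f, t) = sqrt(((5 + t)*7 - 1*(-173)) + f) = sqrt(((35 + 7*t) + 173) + f) = sqrt((208 + 7*t) + f) = sqrt(208 + f + 7*t))
l - J(-322, 9 - 8*k(g(-3), -1)) = 474759 - sqrt(208 - 322 + 7*(9 - 8*1)) = 474759 - sqrt(208 - 322 + 7*(9 - 8)) = 474759 - sqrt(208 - 322 + 7*1) = 474759 - sqrt(208 - 322 + 7) = 474759 - sqrt(-107) = 474759 - I*sqrt(107)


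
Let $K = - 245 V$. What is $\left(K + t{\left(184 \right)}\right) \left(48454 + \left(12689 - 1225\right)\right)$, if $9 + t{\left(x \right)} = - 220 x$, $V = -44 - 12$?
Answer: $-1603944942$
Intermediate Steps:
$V = -56$
$t{\left(x \right)} = -9 - 220 x$
$K = 13720$ ($K = \left(-245\right) \left(-56\right) = 13720$)
$\left(K + t{\left(184 \right)}\right) \left(48454 + \left(12689 - 1225\right)\right) = \left(13720 - 40489\right) \left(48454 + \left(12689 - 1225\right)\right) = \left(13720 - 40489\right) \left(48454 + 11464\right) = \left(-26769\right) 59918 = -1603944942$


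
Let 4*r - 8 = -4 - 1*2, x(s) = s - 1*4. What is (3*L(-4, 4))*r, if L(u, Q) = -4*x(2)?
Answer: 12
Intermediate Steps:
x(s) = -4 + s (x(s) = s - 4 = -4 + s)
r = ½ (r = 2 + (-4 - 1*2)/4 = 2 + (-4 - 2)/4 = 2 + (¼)*(-6) = 2 - 3/2 = ½ ≈ 0.50000)
L(u, Q) = 8 (L(u, Q) = -4*(-4 + 2) = -4*(-2) = 8)
(3*L(-4, 4))*r = (3*8)*(½) = 24*(½) = 12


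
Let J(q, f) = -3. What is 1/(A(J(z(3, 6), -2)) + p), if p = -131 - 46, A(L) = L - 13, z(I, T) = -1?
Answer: -1/193 ≈ -0.0051813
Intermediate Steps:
A(L) = -13 + L
p = -177
1/(A(J(z(3, 6), -2)) + p) = 1/((-13 - 3) - 177) = 1/(-16 - 177) = 1/(-193) = -1/193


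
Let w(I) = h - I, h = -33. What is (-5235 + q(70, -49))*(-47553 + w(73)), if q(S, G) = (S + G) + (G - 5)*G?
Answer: 122388312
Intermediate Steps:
w(I) = -33 - I
q(S, G) = G + S + G*(-5 + G) (q(S, G) = (G + S) + (-5 + G)*G = (G + S) + G*(-5 + G) = G + S + G*(-5 + G))
(-5235 + q(70, -49))*(-47553 + w(73)) = (-5235 + (70 + (-49)**2 - 4*(-49)))*(-47553 + (-33 - 1*73)) = (-5235 + (70 + 2401 + 196))*(-47553 + (-33 - 73)) = (-5235 + 2667)*(-47553 - 106) = -2568*(-47659) = 122388312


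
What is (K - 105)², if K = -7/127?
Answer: 178008964/16129 ≈ 11037.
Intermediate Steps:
K = -7/127 (K = -7*1/127 = -7/127 ≈ -0.055118)
(K - 105)² = (-7/127 - 105)² = (-13342/127)² = 178008964/16129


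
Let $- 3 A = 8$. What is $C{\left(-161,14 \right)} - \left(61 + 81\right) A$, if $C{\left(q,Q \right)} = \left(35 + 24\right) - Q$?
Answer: $\frac{1271}{3} \approx 423.67$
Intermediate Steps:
$A = - \frac{8}{3}$ ($A = \left(- \frac{1}{3}\right) 8 = - \frac{8}{3} \approx -2.6667$)
$C{\left(q,Q \right)} = 59 - Q$
$C{\left(-161,14 \right)} - \left(61 + 81\right) A = \left(59 - 14\right) - \left(61 + 81\right) \left(- \frac{8}{3}\right) = \left(59 - 14\right) - 142 \left(- \frac{8}{3}\right) = 45 - - \frac{1136}{3} = 45 + \frac{1136}{3} = \frac{1271}{3}$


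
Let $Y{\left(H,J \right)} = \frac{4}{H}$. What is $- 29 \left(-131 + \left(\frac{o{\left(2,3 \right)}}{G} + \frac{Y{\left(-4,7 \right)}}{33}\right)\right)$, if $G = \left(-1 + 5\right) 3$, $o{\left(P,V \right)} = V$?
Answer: $\frac{500627}{132} \approx 3792.6$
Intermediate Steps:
$G = 12$ ($G = 4 \cdot 3 = 12$)
$- 29 \left(-131 + \left(\frac{o{\left(2,3 \right)}}{G} + \frac{Y{\left(-4,7 \right)}}{33}\right)\right) = - 29 \left(-131 + \left(\frac{3}{12} + \frac{4 \frac{1}{-4}}{33}\right)\right) = - 29 \left(-131 + \left(3 \cdot \frac{1}{12} + 4 \left(- \frac{1}{4}\right) \frac{1}{33}\right)\right) = - 29 \left(-131 + \left(\frac{1}{4} - \frac{1}{33}\right)\right) = - 29 \left(-131 + \frac{29}{132}\right) = \left(-29\right) \left(- \frac{17263}{132}\right) = \frac{500627}{132}$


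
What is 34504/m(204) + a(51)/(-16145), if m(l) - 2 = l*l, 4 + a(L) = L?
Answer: 277555517/335961305 ≈ 0.82615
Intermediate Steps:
a(L) = -4 + L
m(l) = 2 + l² (m(l) = 2 + l*l = 2 + l²)
34504/m(204) + a(51)/(-16145) = 34504/(2 + 204²) + (-4 + 51)/(-16145) = 34504/(2 + 41616) + 47*(-1/16145) = 34504/41618 - 47/16145 = 34504*(1/41618) - 47/16145 = 17252/20809 - 47/16145 = 277555517/335961305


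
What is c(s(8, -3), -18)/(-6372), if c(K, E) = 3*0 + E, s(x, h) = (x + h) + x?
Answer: 1/354 ≈ 0.0028249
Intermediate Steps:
s(x, h) = h + 2*x (s(x, h) = (h + x) + x = h + 2*x)
c(K, E) = E (c(K, E) = 0 + E = E)
c(s(8, -3), -18)/(-6372) = -18/(-6372) = -18*(-1/6372) = 1/354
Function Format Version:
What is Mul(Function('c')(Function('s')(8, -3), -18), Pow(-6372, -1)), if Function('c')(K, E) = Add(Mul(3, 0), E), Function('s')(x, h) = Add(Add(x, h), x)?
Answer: Rational(1, 354) ≈ 0.0028249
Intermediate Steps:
Function('s')(x, h) = Add(h, Mul(2, x)) (Function('s')(x, h) = Add(Add(h, x), x) = Add(h, Mul(2, x)))
Function('c')(K, E) = E (Function('c')(K, E) = Add(0, E) = E)
Mul(Function('c')(Function('s')(8, -3), -18), Pow(-6372, -1)) = Mul(-18, Pow(-6372, -1)) = Mul(-18, Rational(-1, 6372)) = Rational(1, 354)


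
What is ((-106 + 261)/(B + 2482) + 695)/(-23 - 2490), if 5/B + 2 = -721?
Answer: -1247276360/4509530753 ≈ -0.27659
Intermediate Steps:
B = -5/723 (B = 5/(-2 - 721) = 5/(-723) = 5*(-1/723) = -5/723 ≈ -0.0069156)
((-106 + 261)/(B + 2482) + 695)/(-23 - 2490) = ((-106 + 261)/(-5/723 + 2482) + 695)/(-23 - 2490) = (155/(1794481/723) + 695)/(-2513) = (155*(723/1794481) + 695)*(-1/2513) = (112065/1794481 + 695)*(-1/2513) = (1247276360/1794481)*(-1/2513) = -1247276360/4509530753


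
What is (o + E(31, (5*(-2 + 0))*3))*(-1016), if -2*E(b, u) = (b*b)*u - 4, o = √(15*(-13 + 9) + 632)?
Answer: -14647672 - 2032*√143 ≈ -1.4672e+7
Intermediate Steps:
o = 2*√143 (o = √(15*(-4) + 632) = √(-60 + 632) = √572 = 2*√143 ≈ 23.917)
E(b, u) = 2 - u*b²/2 (E(b, u) = -((b*b)*u - 4)/2 = -(b²*u - 4)/2 = -(u*b² - 4)/2 = -(-4 + u*b²)/2 = 2 - u*b²/2)
(o + E(31, (5*(-2 + 0))*3))*(-1016) = (2*√143 + (2 - ½*(5*(-2 + 0))*3*31²))*(-1016) = (2*√143 + (2 - ½*(5*(-2))*3*961))*(-1016) = (2*√143 + (2 - ½*(-10*3)*961))*(-1016) = (2*√143 + (2 - ½*(-30)*961))*(-1016) = (2*√143 + (2 + 14415))*(-1016) = (2*√143 + 14417)*(-1016) = (14417 + 2*√143)*(-1016) = -14647672 - 2032*√143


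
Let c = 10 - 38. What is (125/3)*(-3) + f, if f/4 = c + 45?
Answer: -57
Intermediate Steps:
c = -28
f = 68 (f = 4*(-28 + 45) = 4*17 = 68)
(125/3)*(-3) + f = (125/3)*(-3) + 68 = -125 + 68 = -57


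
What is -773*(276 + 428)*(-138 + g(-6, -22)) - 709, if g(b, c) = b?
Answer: 78362939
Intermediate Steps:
-773*(276 + 428)*(-138 + g(-6, -22)) - 709 = -773*(276 + 428)*(-138 - 6) - 709 = -544192*(-144) - 709 = -773*(-101376) - 709 = 78363648 - 709 = 78362939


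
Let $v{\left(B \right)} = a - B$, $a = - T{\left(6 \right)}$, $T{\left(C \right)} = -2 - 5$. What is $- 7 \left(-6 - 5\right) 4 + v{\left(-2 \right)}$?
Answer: $317$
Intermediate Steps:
$T{\left(C \right)} = -7$ ($T{\left(C \right)} = -2 - 5 = -7$)
$a = 7$ ($a = \left(-1\right) \left(-7\right) = 7$)
$v{\left(B \right)} = 7 - B$
$- 7 \left(-6 - 5\right) 4 + v{\left(-2 \right)} = - 7 \left(-6 - 5\right) 4 + \left(7 - -2\right) = - 7 \left(\left(-11\right) 4\right) + \left(7 + 2\right) = \left(-7\right) \left(-44\right) + 9 = 308 + 9 = 317$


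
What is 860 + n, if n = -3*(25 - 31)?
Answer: 878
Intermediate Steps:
n = 18 (n = -3*(-6) = 18)
860 + n = 860 + 18 = 878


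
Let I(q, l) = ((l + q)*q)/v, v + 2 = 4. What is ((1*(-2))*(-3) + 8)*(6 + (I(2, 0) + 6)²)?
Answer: 980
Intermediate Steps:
v = 2 (v = -2 + 4 = 2)
I(q, l) = q*(l + q)/2 (I(q, l) = ((l + q)*q)/2 = (q*(l + q))*(½) = q*(l + q)/2)
((1*(-2))*(-3) + 8)*(6 + (I(2, 0) + 6)²) = ((1*(-2))*(-3) + 8)*(6 + ((½)*2*(0 + 2) + 6)²) = (-2*(-3) + 8)*(6 + ((½)*2*2 + 6)²) = (6 + 8)*(6 + (2 + 6)²) = 14*(6 + 8²) = 14*(6 + 64) = 14*70 = 980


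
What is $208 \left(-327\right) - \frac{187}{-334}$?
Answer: $- \frac{22717157}{334} \approx -68016.0$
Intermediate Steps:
$208 \left(-327\right) - \frac{187}{-334} = -68016 - - \frac{187}{334} = -68016 + \frac{187}{334} = - \frac{22717157}{334}$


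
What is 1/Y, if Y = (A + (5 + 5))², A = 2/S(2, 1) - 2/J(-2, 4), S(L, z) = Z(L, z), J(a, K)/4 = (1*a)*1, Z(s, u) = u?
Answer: 16/2401 ≈ 0.0066639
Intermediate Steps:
J(a, K) = 4*a (J(a, K) = 4*((1*a)*1) = 4*(a*1) = 4*a)
S(L, z) = z
A = 9/4 (A = 2/1 - 2/(4*(-2)) = 2*1 - 2/(-8) = 2 - 2*(-⅛) = 2 + ¼ = 9/4 ≈ 2.2500)
Y = 2401/16 (Y = (9/4 + (5 + 5))² = (9/4 + 10)² = (49/4)² = 2401/16 ≈ 150.06)
1/Y = 1/(2401/16) = 16/2401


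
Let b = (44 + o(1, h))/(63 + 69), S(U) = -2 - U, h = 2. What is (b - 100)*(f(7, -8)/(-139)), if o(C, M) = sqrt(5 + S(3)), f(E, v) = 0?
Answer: 0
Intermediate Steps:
o(C, M) = 0 (o(C, M) = sqrt(5 + (-2 - 1*3)) = sqrt(5 + (-2 - 3)) = sqrt(5 - 5) = sqrt(0) = 0)
b = 1/3 (b = (44 + 0)/(63 + 69) = 44/132 = 44*(1/132) = 1/3 ≈ 0.33333)
(b - 100)*(f(7, -8)/(-139)) = (1/3 - 100)*(0/(-139)) = -0*(-1)/139 = -299/3*0 = 0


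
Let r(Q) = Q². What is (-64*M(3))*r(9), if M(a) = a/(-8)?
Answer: 1944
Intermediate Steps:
M(a) = -a/8 (M(a) = a*(-⅛) = -a/8)
(-64*M(3))*r(9) = -(-8)*3*9² = -64*(-3/8)*81 = 24*81 = 1944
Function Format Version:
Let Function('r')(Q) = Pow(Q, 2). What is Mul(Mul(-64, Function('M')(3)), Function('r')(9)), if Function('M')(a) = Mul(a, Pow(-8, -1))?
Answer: 1944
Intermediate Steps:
Function('M')(a) = Mul(Rational(-1, 8), a) (Function('M')(a) = Mul(a, Rational(-1, 8)) = Mul(Rational(-1, 8), a))
Mul(Mul(-64, Function('M')(3)), Function('r')(9)) = Mul(Mul(-64, Mul(Rational(-1, 8), 3)), Pow(9, 2)) = Mul(Mul(-64, Rational(-3, 8)), 81) = Mul(24, 81) = 1944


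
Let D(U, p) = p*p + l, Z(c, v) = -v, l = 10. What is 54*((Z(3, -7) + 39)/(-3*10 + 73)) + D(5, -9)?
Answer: 6397/43 ≈ 148.77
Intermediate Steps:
D(U, p) = 10 + p² (D(U, p) = p*p + 10 = p² + 10 = 10 + p²)
54*((Z(3, -7) + 39)/(-3*10 + 73)) + D(5, -9) = 54*((-1*(-7) + 39)/(-3*10 + 73)) + (10 + (-9)²) = 54*((7 + 39)/(-30 + 73)) + (10 + 81) = 54*(46/43) + 91 = 2484/43 + 91 = 6397/43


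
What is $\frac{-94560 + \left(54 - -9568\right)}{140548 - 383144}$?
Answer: $\frac{42469}{121298} \approx 0.35012$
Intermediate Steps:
$\frac{-94560 + \left(54 - -9568\right)}{140548 - 383144} = \frac{-94560 + \left(54 + 9568\right)}{-242596} = \left(-94560 + 9622\right) \left(- \frac{1}{242596}\right) = \left(-84938\right) \left(- \frac{1}{242596}\right) = \frac{42469}{121298}$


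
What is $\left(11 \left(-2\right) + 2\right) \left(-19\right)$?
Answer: $380$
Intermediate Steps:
$\left(11 \left(-2\right) + 2\right) \left(-19\right) = \left(-22 + 2\right) \left(-19\right) = \left(-20\right) \left(-19\right) = 380$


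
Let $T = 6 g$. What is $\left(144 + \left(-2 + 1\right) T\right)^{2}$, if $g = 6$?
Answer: $11664$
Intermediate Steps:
$T = 36$ ($T = 6 \cdot 6 = 36$)
$\left(144 + \left(-2 + 1\right) T\right)^{2} = \left(144 + \left(-2 + 1\right) 36\right)^{2} = \left(144 - 36\right)^{2} = 108^{2} = 11664$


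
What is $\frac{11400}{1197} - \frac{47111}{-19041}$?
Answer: $\frac{533059}{44429} \approx 11.998$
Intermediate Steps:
$\frac{11400}{1197} - \frac{47111}{-19041} = 11400 \cdot \frac{1}{1197} - - \frac{47111}{19041} = \frac{200}{21} + \frac{47111}{19041} = \frac{533059}{44429}$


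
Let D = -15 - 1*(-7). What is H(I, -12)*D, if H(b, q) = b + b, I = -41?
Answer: 656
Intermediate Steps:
H(b, q) = 2*b
D = -8 (D = -15 + 7 = -8)
H(I, -12)*D = (2*(-41))*(-8) = -82*(-8) = 656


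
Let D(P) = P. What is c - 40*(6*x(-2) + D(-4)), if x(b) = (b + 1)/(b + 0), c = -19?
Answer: 21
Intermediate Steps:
x(b) = (1 + b)/b
c - 40*(6*x(-2) + D(-4)) = -19 - 40*(6*((1 - 2)/(-2)) - 4) = -19 - 40*(6*(-½*(-1)) - 4) = -19 - 40*(6*(½) - 4) = -19 - 40*(3 - 4) = -19 - 40*(-1) = -19 + 40 = 21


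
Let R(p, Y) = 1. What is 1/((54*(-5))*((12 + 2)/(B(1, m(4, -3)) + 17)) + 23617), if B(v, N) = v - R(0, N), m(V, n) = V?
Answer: 17/397709 ≈ 4.2745e-5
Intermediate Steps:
B(v, N) = -1 + v (B(v, N) = v - 1*1 = v - 1 = -1 + v)
1/((54*(-5))*((12 + 2)/(B(1, m(4, -3)) + 17)) + 23617) = 1/((54*(-5))*((12 + 2)/((-1 + 1) + 17)) + 23617) = 1/(-3780/(0 + 17) + 23617) = 1/(-3780/17 + 23617) = 1/(397709/17) = 17/397709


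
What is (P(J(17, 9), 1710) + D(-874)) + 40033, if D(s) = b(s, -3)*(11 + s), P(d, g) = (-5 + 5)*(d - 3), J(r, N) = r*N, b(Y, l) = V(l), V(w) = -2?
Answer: 41759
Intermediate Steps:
b(Y, l) = -2
J(r, N) = N*r
P(d, g) = 0 (P(d, g) = 0*(-3 + d) = 0)
D(s) = -22 - 2*s (D(s) = -2*(11 + s) = -22 - 2*s)
(P(J(17, 9), 1710) + D(-874)) + 40033 = (0 + (-22 - 2*(-874))) + 40033 = (0 + (-22 + 1748)) + 40033 = (0 + 1726) + 40033 = 1726 + 40033 = 41759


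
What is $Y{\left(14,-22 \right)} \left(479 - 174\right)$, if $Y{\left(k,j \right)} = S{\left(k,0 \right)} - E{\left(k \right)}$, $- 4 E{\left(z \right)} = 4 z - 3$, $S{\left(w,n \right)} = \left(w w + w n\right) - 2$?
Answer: $\frac{252845}{4} \approx 63211.0$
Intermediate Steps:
$S{\left(w,n \right)} = -2 + w^{2} + n w$ ($S{\left(w,n \right)} = \left(w^{2} + n w\right) - 2 = -2 + w^{2} + n w$)
$E{\left(z \right)} = \frac{3}{4} - z$ ($E{\left(z \right)} = - \frac{4 z - 3}{4} = - \frac{-3 + 4 z}{4} = \frac{3}{4} - z$)
$Y{\left(k,j \right)} = - \frac{11}{4} + k + k^{2}$ ($Y{\left(k,j \right)} = \left(-2 + k^{2} + 0 k\right) - \left(\frac{3}{4} - k\right) = \left(-2 + k^{2} + 0\right) + \left(- \frac{3}{4} + k\right) = \left(-2 + k^{2}\right) + \left(- \frac{3}{4} + k\right) = - \frac{11}{4} + k + k^{2}$)
$Y{\left(14,-22 \right)} \left(479 - 174\right) = \left(- \frac{11}{4} + 14 + 14^{2}\right) \left(479 - 174\right) = \left(- \frac{11}{4} + 14 + 196\right) 305 = \frac{829}{4} \cdot 305 = \frac{252845}{4}$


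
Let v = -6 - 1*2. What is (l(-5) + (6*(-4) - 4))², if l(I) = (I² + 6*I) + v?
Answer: 1681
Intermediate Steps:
v = -8 (v = -6 - 2 = -8)
l(I) = -8 + I² + 6*I (l(I) = (I² + 6*I) - 8 = -8 + I² + 6*I)
(l(-5) + (6*(-4) - 4))² = ((-8 + (-5)² + 6*(-5)) + (6*(-4) - 4))² = ((-8 + 25 - 30) + (-24 - 4))² = (-13 - 28)² = (-41)² = 1681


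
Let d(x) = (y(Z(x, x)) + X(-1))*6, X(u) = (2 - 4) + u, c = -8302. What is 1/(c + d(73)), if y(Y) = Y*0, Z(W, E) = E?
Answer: -1/8320 ≈ -0.00012019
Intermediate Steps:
y(Y) = 0
X(u) = -2 + u
d(x) = -18 (d(x) = (0 + (-2 - 1))*6 = (0 - 3)*6 = -3*6 = -18)
1/(c + d(73)) = 1/(-8302 - 18) = 1/(-8320) = -1/8320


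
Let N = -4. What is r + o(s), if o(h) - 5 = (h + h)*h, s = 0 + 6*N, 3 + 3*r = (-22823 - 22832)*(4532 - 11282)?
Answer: 102724906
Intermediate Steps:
r = 102723749 (r = -1 + ((-22823 - 22832)*(4532 - 11282))/3 = -1 + (-45655*(-6750))/3 = -1 + (⅓)*308171250 = -1 + 102723750 = 102723749)
s = -24 (s = 0 + 6*(-4) = 0 - 24 = -24)
o(h) = 5 + 2*h² (o(h) = 5 + (h + h)*h = 5 + (2*h)*h = 5 + 2*h²)
r + o(s) = 102723749 + (5 + 2*(-24)²) = 102723749 + (5 + 2*576) = 102723749 + (5 + 1152) = 102723749 + 1157 = 102724906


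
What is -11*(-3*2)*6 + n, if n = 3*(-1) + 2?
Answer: 395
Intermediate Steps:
n = -1 (n = -3 + 2 = -1)
-11*(-3*2)*6 + n = -11*(-3*2)*6 - 1 = -(-66)*6 - 1 = -11*(-36) - 1 = 396 - 1 = 395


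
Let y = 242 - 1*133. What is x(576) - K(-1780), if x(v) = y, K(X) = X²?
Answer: -3168291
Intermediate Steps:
y = 109 (y = 242 - 133 = 109)
x(v) = 109
x(576) - K(-1780) = 109 - 1*(-1780)² = 109 - 1*3168400 = 109 - 3168400 = -3168291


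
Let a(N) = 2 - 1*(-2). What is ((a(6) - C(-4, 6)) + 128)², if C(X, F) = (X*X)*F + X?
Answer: 1600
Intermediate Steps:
C(X, F) = X + F*X² (C(X, F) = X²*F + X = F*X² + X = X + F*X²)
a(N) = 4 (a(N) = 2 + 2 = 4)
((a(6) - C(-4, 6)) + 128)² = ((4 - (-4)*(1 + 6*(-4))) + 128)² = ((4 - (-4)*(1 - 24)) + 128)² = ((4 - (-4)*(-23)) + 128)² = ((4 - 1*92) + 128)² = ((4 - 92) + 128)² = (-88 + 128)² = 40² = 1600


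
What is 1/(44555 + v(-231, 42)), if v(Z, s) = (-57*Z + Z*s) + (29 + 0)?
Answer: 1/48049 ≈ 2.0812e-5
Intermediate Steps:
v(Z, s) = 29 - 57*Z + Z*s (v(Z, s) = (-57*Z + Z*s) + 29 = 29 - 57*Z + Z*s)
1/(44555 + v(-231, 42)) = 1/(44555 + (29 - 57*(-231) - 231*42)) = 1/(44555 + (29 + 13167 - 9702)) = 1/(44555 + 3494) = 1/48049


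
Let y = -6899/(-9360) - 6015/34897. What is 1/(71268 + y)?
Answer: 326635920/23278873200563 ≈ 1.4031e-5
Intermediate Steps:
y = 184454003/326635920 (y = -6899*(-1/9360) - 6015*1/34897 = 6899/9360 - 6015/34897 = 184454003/326635920 ≈ 0.56471)
1/(71268 + y) = 1/(71268 + 184454003/326635920) = 1/(23278873200563/326635920) = 326635920/23278873200563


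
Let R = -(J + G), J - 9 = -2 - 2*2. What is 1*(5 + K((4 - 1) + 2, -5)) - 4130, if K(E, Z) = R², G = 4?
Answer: -4076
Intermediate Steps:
J = 3 (J = 9 + (-2 - 2*2) = 9 + (-2 - 4) = 9 - 6 = 3)
R = -7 (R = -(3 + 4) = -1*7 = -7)
K(E, Z) = 49 (K(E, Z) = (-7)² = 49)
1*(5 + K((4 - 1) + 2, -5)) - 4130 = 1*(5 + 49) - 4130 = 1*54 - 4130 = 54 - 4130 = -4076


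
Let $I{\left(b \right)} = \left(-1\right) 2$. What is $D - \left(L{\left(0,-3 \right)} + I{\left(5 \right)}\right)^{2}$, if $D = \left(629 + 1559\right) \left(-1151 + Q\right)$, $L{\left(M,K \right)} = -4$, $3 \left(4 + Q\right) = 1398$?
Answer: $-1507568$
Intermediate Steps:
$Q = 462$ ($Q = -4 + \frac{1}{3} \cdot 1398 = -4 + 466 = 462$)
$I{\left(b \right)} = -2$
$D = -1507532$ ($D = \left(629 + 1559\right) \left(-1151 + 462\right) = 2188 \left(-689\right) = -1507532$)
$D - \left(L{\left(0,-3 \right)} + I{\left(5 \right)}\right)^{2} = -1507532 - \left(-4 - 2\right)^{2} = -1507532 - \left(-6\right)^{2} = -1507532 - 36 = -1507568$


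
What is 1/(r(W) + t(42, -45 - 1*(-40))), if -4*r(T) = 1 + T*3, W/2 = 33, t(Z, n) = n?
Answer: -4/219 ≈ -0.018265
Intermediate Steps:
W = 66 (W = 2*33 = 66)
r(T) = -¼ - 3*T/4 (r(T) = -(1 + T*3)/4 = -(1 + 3*T)/4 = -¼ - 3*T/4)
1/(r(W) + t(42, -45 - 1*(-40))) = 1/((-¼ - ¾*66) + (-45 - 1*(-40))) = 1/((-¼ - 99/2) + (-45 + 40)) = 1/(-199/4 - 5) = 1/(-219/4) = -4/219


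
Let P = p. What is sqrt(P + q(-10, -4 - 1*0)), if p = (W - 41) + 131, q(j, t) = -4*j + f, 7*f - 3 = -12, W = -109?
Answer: sqrt(966)/7 ≈ 4.4401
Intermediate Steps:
f = -9/7 (f = 3/7 + (1/7)*(-12) = 3/7 - 12/7 = -9/7 ≈ -1.2857)
q(j, t) = -9/7 - 4*j (q(j, t) = -4*j - 9/7 = -9/7 - 4*j)
p = -19 (p = (-109 - 41) + 131 = -150 + 131 = -19)
P = -19
sqrt(P + q(-10, -4 - 1*0)) = sqrt(-19 + (-9/7 - 4*(-10))) = sqrt(-19 + (-9/7 + 40)) = sqrt(-19 + 271/7) = sqrt(138/7) = sqrt(966)/7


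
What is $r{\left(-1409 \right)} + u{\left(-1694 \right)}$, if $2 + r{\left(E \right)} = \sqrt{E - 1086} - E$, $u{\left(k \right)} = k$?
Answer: $-287 + i \sqrt{2495} \approx -287.0 + 49.95 i$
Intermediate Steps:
$r{\left(E \right)} = -2 + \sqrt{-1086 + E} - E$ ($r{\left(E \right)} = -2 - \left(E - \sqrt{E - 1086}\right) = -2 - \left(E - \sqrt{-1086 + E}\right) = -2 + \sqrt{-1086 + E} - E$)
$r{\left(-1409 \right)} + u{\left(-1694 \right)} = \left(-2 + \sqrt{-1086 - 1409} - -1409\right) - 1694 = \left(-2 + \sqrt{-2495} + 1409\right) - 1694 = \left(-2 + i \sqrt{2495} + 1409\right) - 1694 = \left(1407 + i \sqrt{2495}\right) - 1694 = -287 + i \sqrt{2495}$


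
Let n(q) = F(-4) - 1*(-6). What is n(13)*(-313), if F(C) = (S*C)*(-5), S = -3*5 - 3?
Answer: 110802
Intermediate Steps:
S = -18 (S = -15 - 3 = -18)
F(C) = 90*C (F(C) = -18*C*(-5) = 90*C)
n(q) = -354 (n(q) = 90*(-4) - 1*(-6) = -360 + 6 = -354)
n(13)*(-313) = -354*(-313) = 110802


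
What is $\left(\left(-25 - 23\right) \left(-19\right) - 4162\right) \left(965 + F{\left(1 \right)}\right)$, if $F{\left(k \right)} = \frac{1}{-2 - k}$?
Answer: $- \frac{9405500}{3} \approx -3.1352 \cdot 10^{6}$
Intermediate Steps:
$\left(\left(-25 - 23\right) \left(-19\right) - 4162\right) \left(965 + F{\left(1 \right)}\right) = \left(\left(-25 - 23\right) \left(-19\right) - 4162\right) \left(965 - \frac{1}{2 + 1}\right) = \left(\left(-48\right) \left(-19\right) - 4162\right) \left(965 - \frac{1}{3}\right) = \left(912 - 4162\right) \left(965 - \frac{1}{3}\right) = - 3250 \left(965 - \frac{1}{3}\right) = \left(-3250\right) \frac{2894}{3} = - \frac{9405500}{3}$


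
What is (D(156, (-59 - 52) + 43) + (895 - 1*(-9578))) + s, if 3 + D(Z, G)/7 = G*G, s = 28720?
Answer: 71540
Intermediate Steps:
D(Z, G) = -21 + 7*G² (D(Z, G) = -21 + 7*(G*G) = -21 + 7*G²)
(D(156, (-59 - 52) + 43) + (895 - 1*(-9578))) + s = ((-21 + 7*((-59 - 52) + 43)²) + (895 - 1*(-9578))) + 28720 = ((-21 + 7*(-111 + 43)²) + (895 + 9578)) + 28720 = ((-21 + 7*(-68)²) + 10473) + 28720 = ((-21 + 7*4624) + 10473) + 28720 = ((-21 + 32368) + 10473) + 28720 = (32347 + 10473) + 28720 = 42820 + 28720 = 71540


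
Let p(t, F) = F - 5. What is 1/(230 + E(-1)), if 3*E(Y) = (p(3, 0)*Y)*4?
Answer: 3/710 ≈ 0.0042254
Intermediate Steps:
p(t, F) = -5 + F
E(Y) = -20*Y/3 (E(Y) = (((-5 + 0)*Y)*4)/3 = (-5*Y*4)/3 = (-20*Y)/3 = -20*Y/3)
1/(230 + E(-1)) = 1/(230 - 20/3*(-1)) = 1/(230 + 20/3) = 1/(710/3) = 3/710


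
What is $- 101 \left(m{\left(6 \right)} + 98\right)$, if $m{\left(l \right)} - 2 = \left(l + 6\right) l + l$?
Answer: $-17978$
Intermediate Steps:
$m{\left(l \right)} = 2 + l + l \left(6 + l\right)$ ($m{\left(l \right)} = 2 + \left(\left(l + 6\right) l + l\right) = 2 + \left(\left(6 + l\right) l + l\right) = 2 + \left(l \left(6 + l\right) + l\right) = 2 + \left(l + l \left(6 + l\right)\right) = 2 + l + l \left(6 + l\right)$)
$- 101 \left(m{\left(6 \right)} + 98\right) = - 101 \left(\left(2 + 6^{2} + 7 \cdot 6\right) + 98\right) = - 101 \left(\left(2 + 36 + 42\right) + 98\right) = - 101 \left(80 + 98\right) = \left(-101\right) 178 = -17978$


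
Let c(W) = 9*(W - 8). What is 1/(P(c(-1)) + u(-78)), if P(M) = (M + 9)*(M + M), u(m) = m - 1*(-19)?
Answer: 1/11605 ≈ 8.6170e-5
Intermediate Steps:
u(m) = 19 + m (u(m) = m + 19 = 19 + m)
c(W) = -72 + 9*W (c(W) = 9*(-8 + W) = -72 + 9*W)
P(M) = 2*M*(9 + M) (P(M) = (9 + M)*(2*M) = 2*M*(9 + M))
1/(P(c(-1)) + u(-78)) = 1/(2*(-72 + 9*(-1))*(9 + (-72 + 9*(-1))) + (19 - 78)) = 1/(2*(-72 - 9)*(9 + (-72 - 9)) - 59) = 1/(2*(-81)*(9 - 81) - 59) = 1/(2*(-81)*(-72) - 59) = 1/(11664 - 59) = 1/11605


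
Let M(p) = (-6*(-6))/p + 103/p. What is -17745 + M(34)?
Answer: -603191/34 ≈ -17741.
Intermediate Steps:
M(p) = 139/p (M(p) = 36/p + 103/p = 139/p)
-17745 + M(34) = -17745 + 139/34 = -603191/34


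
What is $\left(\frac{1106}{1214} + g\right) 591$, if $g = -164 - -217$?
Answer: $\frac{19339884}{607} \approx 31861.0$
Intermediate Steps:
$g = 53$ ($g = -164 + 217 = 53$)
$\left(\frac{1106}{1214} + g\right) 591 = \left(\frac{1106}{1214} + 53\right) 591 = \left(1106 \cdot \frac{1}{1214} + 53\right) 591 = \left(\frac{553}{607} + 53\right) 591 = \frac{32724}{607} \cdot 591 = \frac{19339884}{607}$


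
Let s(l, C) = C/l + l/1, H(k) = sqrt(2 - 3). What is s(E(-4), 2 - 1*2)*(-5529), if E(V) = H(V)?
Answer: -5529*I ≈ -5529.0*I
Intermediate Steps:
H(k) = I (H(k) = sqrt(-1) = I)
E(V) = I
s(l, C) = l + C/l (s(l, C) = C/l + l*1 = C/l + l = l + C/l)
s(E(-4), 2 - 1*2)*(-5529) = (I + (2 - 1*2)/I)*(-5529) = (I + (2 - 2)*(-I))*(-5529) = (I + 0*(-I))*(-5529) = (I + 0)*(-5529) = I*(-5529) = -5529*I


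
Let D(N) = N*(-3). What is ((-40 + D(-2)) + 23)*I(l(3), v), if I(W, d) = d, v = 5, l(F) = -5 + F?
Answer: -55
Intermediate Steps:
D(N) = -3*N
((-40 + D(-2)) + 23)*I(l(3), v) = ((-40 - 3*(-2)) + 23)*5 = ((-40 + 6) + 23)*5 = (-34 + 23)*5 = -11*5 = -55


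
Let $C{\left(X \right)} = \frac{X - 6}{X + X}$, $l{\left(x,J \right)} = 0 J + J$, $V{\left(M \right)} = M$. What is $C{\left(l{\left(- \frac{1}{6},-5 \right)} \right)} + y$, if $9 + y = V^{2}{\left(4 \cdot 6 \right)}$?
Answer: $\frac{5681}{10} \approx 568.1$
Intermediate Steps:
$l{\left(x,J \right)} = J$ ($l{\left(x,J \right)} = 0 + J = J$)
$C{\left(X \right)} = \frac{-6 + X}{2 X}$
$y = 567$ ($y = -9 + \left(4 \cdot 6\right)^{2} = -9 + 24^{2} = -9 + 576 = 567$)
$C{\left(l{\left(- \frac{1}{6},-5 \right)} \right)} + y = \frac{-6 - 5}{2 \left(-5\right)} + 567 = \frac{1}{2} \left(- \frac{1}{5}\right) \left(-11\right) + 567 = \frac{11}{10} + 567 = \frac{5681}{10}$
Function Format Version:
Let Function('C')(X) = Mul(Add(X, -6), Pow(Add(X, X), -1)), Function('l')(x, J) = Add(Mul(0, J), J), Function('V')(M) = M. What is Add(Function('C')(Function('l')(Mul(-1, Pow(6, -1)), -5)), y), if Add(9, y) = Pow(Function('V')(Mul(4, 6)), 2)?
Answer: Rational(5681, 10) ≈ 568.10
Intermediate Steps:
Function('l')(x, J) = J (Function('l')(x, J) = Add(0, J) = J)
Function('C')(X) = Mul(Rational(1, 2), Pow(X, -1), Add(-6, X)) (Function('C')(X) = Mul(Add(-6, X), Pow(Mul(2, X), -1)) = Mul(Add(-6, X), Mul(Rational(1, 2), Pow(X, -1))) = Mul(Rational(1, 2), Pow(X, -1), Add(-6, X)))
y = 567 (y = Add(-9, Pow(Mul(4, 6), 2)) = Add(-9, Pow(24, 2)) = Add(-9, 576) = 567)
Add(Function('C')(Function('l')(Mul(-1, Pow(6, -1)), -5)), y) = Add(Mul(Rational(1, 2), Pow(-5, -1), Add(-6, -5)), 567) = Add(Mul(Rational(1, 2), Rational(-1, 5), -11), 567) = Add(Rational(11, 10), 567) = Rational(5681, 10)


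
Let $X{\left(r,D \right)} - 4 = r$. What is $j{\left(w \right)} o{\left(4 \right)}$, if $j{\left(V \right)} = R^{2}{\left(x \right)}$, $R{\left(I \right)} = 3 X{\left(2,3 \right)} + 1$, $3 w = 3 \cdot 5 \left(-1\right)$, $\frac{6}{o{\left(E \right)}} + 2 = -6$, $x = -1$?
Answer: $- \frac{1083}{4} \approx -270.75$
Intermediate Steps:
$o{\left(E \right)} = - \frac{3}{4}$ ($o{\left(E \right)} = \frac{6}{-2 - 6} = \frac{6}{-8} = 6 \left(- \frac{1}{8}\right) = - \frac{3}{4}$)
$w = -5$ ($w = \frac{3 \cdot 5 \left(-1\right)}{3} = \frac{15 \left(-1\right)}{3} = \frac{1}{3} \left(-15\right) = -5$)
$X{\left(r,D \right)} = 4 + r$
$R{\left(I \right)} = 19$ ($R{\left(I \right)} = 3 \left(4 + 2\right) + 1 = 3 \cdot 6 + 1 = 18 + 1 = 19$)
$j{\left(V \right)} = 361$ ($j{\left(V \right)} = 19^{2} = 361$)
$j{\left(w \right)} o{\left(4 \right)} = 361 \left(- \frac{3}{4}\right) = - \frac{1083}{4}$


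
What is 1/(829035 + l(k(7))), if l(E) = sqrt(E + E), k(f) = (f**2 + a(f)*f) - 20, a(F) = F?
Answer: 276345/229099677023 - 2*sqrt(39)/687299031069 ≈ 1.2062e-6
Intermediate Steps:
k(f) = -20 + 2*f**2 (k(f) = (f**2 + f*f) - 20 = (f**2 + f**2) - 20 = 2*f**2 - 20 = -20 + 2*f**2)
l(E) = sqrt(2)*sqrt(E) (l(E) = sqrt(2*E) = sqrt(2)*sqrt(E))
1/(829035 + l(k(7))) = 1/(829035 + sqrt(2)*sqrt(-20 + 2*7**2)) = 1/(829035 + sqrt(2)*sqrt(-20 + 2*49)) = 1/(829035 + sqrt(2)*sqrt(-20 + 98)) = 1/(829035 + sqrt(2)*sqrt(78)) = 1/(829035 + 2*sqrt(39))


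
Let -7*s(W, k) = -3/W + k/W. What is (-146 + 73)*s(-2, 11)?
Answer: -292/7 ≈ -41.714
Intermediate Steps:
s(W, k) = 3/(7*W) - k/(7*W) (s(W, k) = -(-3/W + k/W)/7 = 3/(7*W) - k/(7*W))
(-146 + 73)*s(-2, 11) = (-146 + 73)*((⅐)*(3 - 1*11)/(-2)) = -73*(-1)*(3 - 11)/(7*2) = -73*(-1)*(-8)/(7*2) = -73*4/7 = -292/7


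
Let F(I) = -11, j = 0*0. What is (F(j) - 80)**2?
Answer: 8281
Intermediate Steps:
j = 0
(F(j) - 80)**2 = (-11 - 80)**2 = (-91)**2 = 8281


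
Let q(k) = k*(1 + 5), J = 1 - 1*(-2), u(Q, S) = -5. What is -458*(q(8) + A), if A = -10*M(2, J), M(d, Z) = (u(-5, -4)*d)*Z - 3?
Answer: -173124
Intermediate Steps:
J = 3 (J = 1 + 2 = 3)
M(d, Z) = -3 - 5*Z*d (M(d, Z) = (-5*d)*Z - 3 = -5*Z*d - 3 = -3 - 5*Z*d)
q(k) = 6*k (q(k) = k*6 = 6*k)
A = 330 (A = -10*(-3 - 5*3*2) = -10*(-3 - 30) = -10*(-33) = 330)
-458*(q(8) + A) = -458*(6*8 + 330) = -458*(48 + 330) = -458*378 = -173124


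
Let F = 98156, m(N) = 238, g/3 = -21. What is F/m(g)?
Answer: 49078/119 ≈ 412.42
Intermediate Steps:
g = -63 (g = 3*(-21) = -63)
F/m(g) = 98156/238 = 98156*(1/238) = 49078/119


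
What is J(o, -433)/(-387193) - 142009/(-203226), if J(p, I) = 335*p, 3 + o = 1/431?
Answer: 355021614701/506184956274 ≈ 0.70137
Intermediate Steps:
o = -1292/431 (o = -3 + 1/431 = -1292/431 ≈ -2.9977)
J(o, -433)/(-387193) - 142009/(-203226) = (335*(-1292/431))/(-387193) - 142009/(-203226) = -432820/431*(-1/387193) - 142009*(-1/203226) = 6460/2490749 + 142009/203226 = 355021614701/506184956274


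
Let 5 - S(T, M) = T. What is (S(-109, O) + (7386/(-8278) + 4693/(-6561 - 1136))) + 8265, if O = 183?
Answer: 266889352309/31857883 ≈ 8377.5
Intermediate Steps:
S(T, M) = 5 - T
(S(-109, O) + (7386/(-8278) + 4693/(-6561 - 1136))) + 8265 = ((5 - 1*(-109)) + (7386/(-8278) + 4693/(-6561 - 1136))) + 8265 = ((5 + 109) + (7386*(-1/8278) + 4693/(-7697))) + 8265 = (114 + (-3693/4139 + 4693*(-1/7697))) + 8265 = (114 + (-3693/4139 - 4693/7697)) + 8265 = (114 - 47849348/31857883) + 8265 = 3583949314/31857883 + 8265 = 266889352309/31857883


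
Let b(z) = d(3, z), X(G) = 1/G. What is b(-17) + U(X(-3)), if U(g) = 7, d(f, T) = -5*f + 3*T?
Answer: -59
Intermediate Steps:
b(z) = -15 + 3*z (b(z) = -5*3 + 3*z = -15 + 3*z)
b(-17) + U(X(-3)) = (-15 + 3*(-17)) + 7 = (-15 - 51) + 7 = -66 + 7 = -59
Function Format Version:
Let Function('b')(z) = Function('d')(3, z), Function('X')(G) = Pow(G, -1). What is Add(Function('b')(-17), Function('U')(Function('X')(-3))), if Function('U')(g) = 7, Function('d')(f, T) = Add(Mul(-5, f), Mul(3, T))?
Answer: -59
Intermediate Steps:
Function('b')(z) = Add(-15, Mul(3, z)) (Function('b')(z) = Add(Mul(-5, 3), Mul(3, z)) = Add(-15, Mul(3, z)))
Add(Function('b')(-17), Function('U')(Function('X')(-3))) = Add(Add(-15, Mul(3, -17)), 7) = Add(Add(-15, -51), 7) = Add(-66, 7) = -59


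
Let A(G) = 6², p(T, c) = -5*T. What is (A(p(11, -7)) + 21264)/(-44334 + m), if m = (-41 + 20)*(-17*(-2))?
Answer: -1775/3754 ≈ -0.47283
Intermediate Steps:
m = -714 (m = -21*34 = -714)
A(G) = 36
(A(p(11, -7)) + 21264)/(-44334 + m) = (36 + 21264)/(-44334 - 714) = 21300/(-45048) = 21300*(-1/45048) = -1775/3754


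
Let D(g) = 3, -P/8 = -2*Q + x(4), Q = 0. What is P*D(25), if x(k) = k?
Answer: -96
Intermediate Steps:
P = -32 (P = -8*(-2*0 + 4) = -8*(0 + 4) = -8*4 = -32)
P*D(25) = -32*3 = -96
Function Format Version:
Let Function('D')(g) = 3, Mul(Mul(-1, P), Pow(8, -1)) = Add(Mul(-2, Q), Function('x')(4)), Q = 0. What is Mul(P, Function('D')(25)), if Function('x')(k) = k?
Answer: -96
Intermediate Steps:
P = -32 (P = Mul(-8, Add(Mul(-2, 0), 4)) = Mul(-8, Add(0, 4)) = Mul(-8, 4) = -32)
Mul(P, Function('D')(25)) = Mul(-32, 3) = -96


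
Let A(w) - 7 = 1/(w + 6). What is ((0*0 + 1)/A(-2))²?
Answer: 16/841 ≈ 0.019025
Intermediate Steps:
A(w) = 7 + 1/(6 + w) (A(w) = 7 + 1/(w + 6) = 7 + 1/(6 + w))
((0*0 + 1)/A(-2))² = ((0*0 + 1)/(((43 + 7*(-2))/(6 - 2))))² = ((0 + 1)/(((43 - 14)/4)))² = (1/((¼)*29))² = (1/(29/4))² = (1*(4/29))² = (4/29)² = 16/841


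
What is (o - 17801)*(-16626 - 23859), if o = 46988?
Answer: -1181635695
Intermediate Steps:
(o - 17801)*(-16626 - 23859) = (46988 - 17801)*(-16626 - 23859) = 29187*(-40485) = -1181635695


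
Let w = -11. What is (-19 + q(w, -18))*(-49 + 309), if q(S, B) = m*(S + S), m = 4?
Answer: -27820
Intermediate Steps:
q(S, B) = 8*S (q(S, B) = 4*(S + S) = 4*(2*S) = 8*S)
(-19 + q(w, -18))*(-49 + 309) = (-19 + 8*(-11))*(-49 + 309) = (-19 - 88)*260 = -107*260 = -27820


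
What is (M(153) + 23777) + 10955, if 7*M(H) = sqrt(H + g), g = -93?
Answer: 34732 + 2*sqrt(15)/7 ≈ 34733.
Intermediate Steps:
M(H) = sqrt(-93 + H)/7 (M(H) = sqrt(H - 93)/7 = sqrt(-93 + H)/7)
(M(153) + 23777) + 10955 = (sqrt(-93 + 153)/7 + 23777) + 10955 = (sqrt(60)/7 + 23777) + 10955 = ((2*sqrt(15))/7 + 23777) + 10955 = (2*sqrt(15)/7 + 23777) + 10955 = (23777 + 2*sqrt(15)/7) + 10955 = 34732 + 2*sqrt(15)/7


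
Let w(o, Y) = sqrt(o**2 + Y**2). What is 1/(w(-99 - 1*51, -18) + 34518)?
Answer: 5753/198578250 - sqrt(634)/198578250 ≈ 2.8844e-5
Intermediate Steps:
w(o, Y) = sqrt(Y**2 + o**2)
1/(w(-99 - 1*51, -18) + 34518) = 1/(sqrt((-18)**2 + (-99 - 1*51)**2) + 34518) = 1/(sqrt(324 + (-99 - 51)**2) + 34518) = 1/(sqrt(324 + (-150)**2) + 34518) = 1/(sqrt(324 + 22500) + 34518) = 1/(sqrt(22824) + 34518) = 1/(6*sqrt(634) + 34518) = 1/(34518 + 6*sqrt(634))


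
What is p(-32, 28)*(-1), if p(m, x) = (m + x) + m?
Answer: 36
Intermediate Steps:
p(m, x) = x + 2*m
p(-32, 28)*(-1) = (28 + 2*(-32))*(-1) = (28 - 64)*(-1) = -36*(-1) = 36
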